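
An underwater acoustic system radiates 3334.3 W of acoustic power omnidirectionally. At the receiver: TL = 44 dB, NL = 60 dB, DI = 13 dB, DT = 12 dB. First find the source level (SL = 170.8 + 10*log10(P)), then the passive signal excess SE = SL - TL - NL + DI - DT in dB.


Step 1: SL = 170.8 + 10*log10(3334.3) = 206.03 dB
Step 2: SE = SL - TL - NL + DI - DT = 206.03 - 44 - 60 + 13 - 12 = 103.03

103.03 dB


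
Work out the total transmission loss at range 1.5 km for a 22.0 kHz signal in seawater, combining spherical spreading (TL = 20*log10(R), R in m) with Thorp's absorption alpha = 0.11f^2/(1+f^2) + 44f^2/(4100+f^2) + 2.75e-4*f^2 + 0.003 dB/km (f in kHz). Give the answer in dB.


70.86 dB


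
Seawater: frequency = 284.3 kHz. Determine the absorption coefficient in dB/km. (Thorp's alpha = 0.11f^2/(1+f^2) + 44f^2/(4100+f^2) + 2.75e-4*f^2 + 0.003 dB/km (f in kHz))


f^2 = 80826.49
alpha = 0.11*80826.49/(1+80826.49) + 44*80826.49/(4100+80826.49) + 2.75e-4*80826.49 + 0.003 = 64.216

64.216 dB/km


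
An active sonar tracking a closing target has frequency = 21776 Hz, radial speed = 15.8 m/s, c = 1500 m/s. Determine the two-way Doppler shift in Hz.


fd = 2*f*v/c = 2 * 21776 * 15.8 / 1500 = 458.75

458.75 Hz


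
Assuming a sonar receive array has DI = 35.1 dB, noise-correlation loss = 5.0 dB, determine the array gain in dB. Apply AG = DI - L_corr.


AG = DI - L_corr = 35.1 - 5.0 = 30.1

30.1 dB


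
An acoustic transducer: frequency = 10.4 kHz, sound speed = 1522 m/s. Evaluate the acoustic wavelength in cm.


lambda = c/f = 1522 / 10400 = 0.1463 m = 14.63 cm

14.63 cm


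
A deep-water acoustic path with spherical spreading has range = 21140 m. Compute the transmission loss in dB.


86.5 dB


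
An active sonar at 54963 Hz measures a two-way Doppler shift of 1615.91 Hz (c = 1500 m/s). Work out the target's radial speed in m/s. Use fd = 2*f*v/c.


From fd = 2*f*v/c, v = c*fd/(2*f) = 1500 * 1615.91 / (2*54963) = 22.05

22.05 m/s


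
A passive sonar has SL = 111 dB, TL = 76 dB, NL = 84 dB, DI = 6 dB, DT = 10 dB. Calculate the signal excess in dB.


-53 dB


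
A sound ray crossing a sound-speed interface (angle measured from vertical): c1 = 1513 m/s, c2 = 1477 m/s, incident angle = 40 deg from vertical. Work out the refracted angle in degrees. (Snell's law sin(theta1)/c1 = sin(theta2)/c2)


38.87 deg


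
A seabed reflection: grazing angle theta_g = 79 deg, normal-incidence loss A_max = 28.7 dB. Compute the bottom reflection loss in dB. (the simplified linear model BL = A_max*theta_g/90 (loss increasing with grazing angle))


25.19 dB


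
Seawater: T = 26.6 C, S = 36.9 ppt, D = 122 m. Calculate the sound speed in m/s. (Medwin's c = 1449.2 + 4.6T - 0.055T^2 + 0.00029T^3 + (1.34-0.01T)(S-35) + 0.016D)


c = 1449.2 + 4.6*26.6 - 0.055*26.6^2 + 0.00029*26.6^3 + (1.34 - 0.01*26.6)*(36.9 - 35) + 0.016*122 = 1542.09

1542.09 m/s


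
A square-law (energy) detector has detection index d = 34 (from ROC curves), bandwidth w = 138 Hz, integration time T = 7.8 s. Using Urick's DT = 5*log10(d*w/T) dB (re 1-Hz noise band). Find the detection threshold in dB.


DT = 5*log10(d*w/T) = 5*log10(34 * 138 / 7.8) = 5*log10(601.54) = 13.9

13.9 dB


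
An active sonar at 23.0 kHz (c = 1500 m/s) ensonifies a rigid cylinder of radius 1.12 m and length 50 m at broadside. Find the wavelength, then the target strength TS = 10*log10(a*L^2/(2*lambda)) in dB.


Step 1: lambda = c/f = 1500/23000 = 0.06522 m
Step 2: TS = 10*log10(a*L^2/(2*lambda)) = 10*log10(1.12*50^2/(2*0.06522)) = 43.32

43.32 dB


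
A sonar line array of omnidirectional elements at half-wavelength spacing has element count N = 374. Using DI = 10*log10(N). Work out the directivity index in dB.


DI = 10*log10(374) = 25.73

25.73 dB


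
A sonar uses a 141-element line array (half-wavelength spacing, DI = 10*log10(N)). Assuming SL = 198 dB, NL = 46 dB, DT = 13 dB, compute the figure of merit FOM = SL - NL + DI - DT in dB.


Step 1: DI = 10*log10(141) = 21.49 dB
Step 2: FOM = SL - NL + DI - DT = 198 - 46 + 21.49 - 13 = 160.49

160.49 dB


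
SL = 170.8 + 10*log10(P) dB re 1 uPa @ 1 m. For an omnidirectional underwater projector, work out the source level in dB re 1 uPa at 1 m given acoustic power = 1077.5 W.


SL = 170.8 + 10*log10(1077.5) = 170.8 + 30.32 = 201.12

201.12 dB


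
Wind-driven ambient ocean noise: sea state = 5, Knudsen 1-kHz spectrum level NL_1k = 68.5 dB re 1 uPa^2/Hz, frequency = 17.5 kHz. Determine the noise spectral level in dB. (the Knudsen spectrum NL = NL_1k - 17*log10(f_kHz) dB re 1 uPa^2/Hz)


NL = NL_1k - 17*log10(f_kHz) = 68.5 - 17*log10(17.5) = 68.5 - (21.13) = 47.37

47.37 dB


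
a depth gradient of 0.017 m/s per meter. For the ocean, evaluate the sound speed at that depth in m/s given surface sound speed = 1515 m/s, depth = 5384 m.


c = 1515 + 0.017 * 5384 = 1606.528

1606.528 m/s


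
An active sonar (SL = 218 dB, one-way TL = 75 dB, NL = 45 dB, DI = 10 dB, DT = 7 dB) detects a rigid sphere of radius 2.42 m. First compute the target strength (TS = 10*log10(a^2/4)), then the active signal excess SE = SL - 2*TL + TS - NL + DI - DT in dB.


Step 1: TS = 10*log10(2.42^2/4) = 1.66 dB
Step 2: SE = SL - 2*TL + TS - NL + DI - DT = 218 - 2*75 + (1.66) - 45 + 10 - 7 = 27.66

27.66 dB


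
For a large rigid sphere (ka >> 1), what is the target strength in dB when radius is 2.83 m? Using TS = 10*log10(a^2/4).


TS = 10*log10(2.83^2 / 4) = 10*log10(2.002225) = 3.02

3.02 dB


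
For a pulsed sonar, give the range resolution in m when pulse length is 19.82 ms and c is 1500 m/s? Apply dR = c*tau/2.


dR = c*tau/2 = 1500 * 19.82e-3 / 2 = 14.865

14.865 m


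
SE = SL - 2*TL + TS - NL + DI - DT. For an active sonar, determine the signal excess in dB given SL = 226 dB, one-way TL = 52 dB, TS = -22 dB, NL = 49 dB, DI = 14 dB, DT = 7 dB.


SE = SL - 2*TL + TS - NL + DI - DT = 226 - 2*52 + (-22) - 49 + 14 - 7 = 58

58 dB


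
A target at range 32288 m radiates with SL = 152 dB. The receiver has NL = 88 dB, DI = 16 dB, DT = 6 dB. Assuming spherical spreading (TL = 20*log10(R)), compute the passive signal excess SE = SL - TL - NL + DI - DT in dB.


Step 1: TL = 20*log10(32288) = 90.18 dB
Step 2: SE = 152 - 90.18 - 88 + 16 - 6 = -16.18

-16.18 dB


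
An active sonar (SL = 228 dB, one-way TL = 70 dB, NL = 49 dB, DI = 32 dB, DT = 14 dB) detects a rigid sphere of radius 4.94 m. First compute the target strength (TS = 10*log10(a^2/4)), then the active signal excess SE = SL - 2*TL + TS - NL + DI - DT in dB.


Step 1: TS = 10*log10(4.94^2/4) = 7.85 dB
Step 2: SE = SL - 2*TL + TS - NL + DI - DT = 228 - 2*70 + (7.85) - 49 + 32 - 14 = 64.85

64.85 dB


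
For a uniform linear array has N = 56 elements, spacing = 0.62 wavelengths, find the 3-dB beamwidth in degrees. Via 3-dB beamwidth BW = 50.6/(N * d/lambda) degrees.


1.46 deg


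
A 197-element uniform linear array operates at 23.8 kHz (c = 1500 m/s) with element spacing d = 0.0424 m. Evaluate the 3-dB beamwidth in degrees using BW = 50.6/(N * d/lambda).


Step 1: lambda = 1500/23800 = 0.06303 m
Step 2: d/lambda = 0.0424/0.06303 = 0.6727
Step 3: BW = 50.6/(N * d/lambda) = 50.6/(197 * 0.6727) = 0.38

0.38 deg


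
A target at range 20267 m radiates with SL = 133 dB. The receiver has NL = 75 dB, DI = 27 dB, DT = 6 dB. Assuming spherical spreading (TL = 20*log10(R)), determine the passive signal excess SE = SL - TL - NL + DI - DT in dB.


Step 1: TL = 20*log10(20267) = 86.14 dB
Step 2: SE = 133 - 86.14 - 75 + 27 - 6 = -7.14

-7.14 dB


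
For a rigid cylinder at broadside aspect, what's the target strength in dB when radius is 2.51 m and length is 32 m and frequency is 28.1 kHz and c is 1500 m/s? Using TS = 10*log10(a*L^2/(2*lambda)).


lambda = 1500/28100 = 0.05338 m
TS = 10*log10(2.51*32^2/(2*0.05338)) = 43.82

43.82 dB


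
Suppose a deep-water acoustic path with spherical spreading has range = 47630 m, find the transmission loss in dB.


TL = 20*log10(47630) = 93.56

93.56 dB


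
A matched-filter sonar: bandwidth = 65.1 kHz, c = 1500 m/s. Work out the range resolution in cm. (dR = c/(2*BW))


1.15 cm


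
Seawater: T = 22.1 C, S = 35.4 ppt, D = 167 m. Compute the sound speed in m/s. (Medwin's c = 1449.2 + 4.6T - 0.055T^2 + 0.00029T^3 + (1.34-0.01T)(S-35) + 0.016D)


c = 1449.2 + 4.6*22.1 - 0.055*22.1^2 + 0.00029*22.1^3 + (1.34 - 0.01*22.1)*(35.4 - 35) + 0.016*167 = 1530.25

1530.25 m/s


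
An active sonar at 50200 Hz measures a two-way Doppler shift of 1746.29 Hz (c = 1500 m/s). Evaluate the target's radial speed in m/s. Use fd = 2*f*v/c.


26.09 m/s


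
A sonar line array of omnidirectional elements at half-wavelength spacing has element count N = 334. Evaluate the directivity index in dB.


DI = 10*log10(334) = 25.24

25.24 dB


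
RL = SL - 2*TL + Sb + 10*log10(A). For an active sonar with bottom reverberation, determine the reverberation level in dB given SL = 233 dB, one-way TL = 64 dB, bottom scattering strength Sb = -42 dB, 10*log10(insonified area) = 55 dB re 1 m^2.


118 dB


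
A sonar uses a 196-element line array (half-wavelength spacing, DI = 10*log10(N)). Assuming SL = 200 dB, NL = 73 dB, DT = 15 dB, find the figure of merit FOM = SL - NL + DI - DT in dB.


134.92 dB


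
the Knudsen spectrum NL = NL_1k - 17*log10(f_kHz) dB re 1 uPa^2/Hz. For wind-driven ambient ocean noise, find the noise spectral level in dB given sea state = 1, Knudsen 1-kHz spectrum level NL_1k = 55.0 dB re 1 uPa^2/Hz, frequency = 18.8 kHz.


NL = NL_1k - 17*log10(f_kHz) = 55.0 - 17*log10(18.8) = 55.0 - (21.66) = 33.34

33.34 dB


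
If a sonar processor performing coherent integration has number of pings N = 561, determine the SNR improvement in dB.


Gain = 10*log10(561) = 27.49

27.49 dB


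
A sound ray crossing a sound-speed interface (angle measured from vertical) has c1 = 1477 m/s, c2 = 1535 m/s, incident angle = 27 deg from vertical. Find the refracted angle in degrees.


sin(theta2) = (c2/c1)*sin(theta1) = (1535/1477)*sin(27 deg) = 0.47182
theta2 = arcsin(0.47182) = 28.15

28.15 deg


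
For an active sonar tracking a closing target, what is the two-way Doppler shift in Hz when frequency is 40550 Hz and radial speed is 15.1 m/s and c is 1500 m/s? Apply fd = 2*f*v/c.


fd = 2*f*v/c = 2 * 40550 * 15.1 / 1500 = 816.41

816.41 Hz


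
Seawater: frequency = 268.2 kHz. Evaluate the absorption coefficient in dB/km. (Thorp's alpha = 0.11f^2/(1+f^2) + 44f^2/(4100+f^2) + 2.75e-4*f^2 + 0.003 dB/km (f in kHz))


61.521 dB/km


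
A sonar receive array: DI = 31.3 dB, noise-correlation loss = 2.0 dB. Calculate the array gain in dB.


AG = DI - L_corr = 31.3 - 2.0 = 29.3

29.3 dB


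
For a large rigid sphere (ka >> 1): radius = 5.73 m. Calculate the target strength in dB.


TS = 10*log10(5.73^2 / 4) = 10*log10(8.208225) = 9.14

9.14 dB


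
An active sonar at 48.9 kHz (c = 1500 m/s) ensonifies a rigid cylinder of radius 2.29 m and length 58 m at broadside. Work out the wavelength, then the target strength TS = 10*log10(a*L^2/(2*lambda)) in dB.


Step 1: lambda = c/f = 1500/48900 = 0.03067 m
Step 2: TS = 10*log10(a*L^2/(2*lambda)) = 10*log10(2.29*58^2/(2*0.03067)) = 50.99

50.99 dB


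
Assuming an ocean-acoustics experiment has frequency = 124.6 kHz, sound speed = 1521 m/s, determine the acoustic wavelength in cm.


1.22 cm


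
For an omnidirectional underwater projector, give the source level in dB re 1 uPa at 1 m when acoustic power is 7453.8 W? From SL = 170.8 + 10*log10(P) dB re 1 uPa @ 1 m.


SL = 170.8 + 10*log10(7453.8) = 170.8 + 38.72 = 209.52

209.52 dB


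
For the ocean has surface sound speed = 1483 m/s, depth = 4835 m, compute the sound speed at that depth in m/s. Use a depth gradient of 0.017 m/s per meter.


c = 1483 + 0.017 * 4835 = 1565.195

1565.195 m/s


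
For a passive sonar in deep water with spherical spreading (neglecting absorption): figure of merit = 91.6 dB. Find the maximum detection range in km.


At max range FOM = TL, so 20*log10(R) = 91.6
R = 10^(91.6/20) = 38018.94 m = 38.02 km

38.02 km


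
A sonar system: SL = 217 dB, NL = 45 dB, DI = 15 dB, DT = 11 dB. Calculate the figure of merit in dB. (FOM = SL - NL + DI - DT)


FOM = SL - NL + DI - DT = 217 - 45 + 15 - 11 = 176

176 dB


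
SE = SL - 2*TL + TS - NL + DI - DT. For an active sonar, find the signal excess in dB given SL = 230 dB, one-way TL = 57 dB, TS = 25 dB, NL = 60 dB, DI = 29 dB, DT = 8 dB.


SE = SL - 2*TL + TS - NL + DI - DT = 230 - 2*57 + (25) - 60 + 29 - 8 = 102

102 dB


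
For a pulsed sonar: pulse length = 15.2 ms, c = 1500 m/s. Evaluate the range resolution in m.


11.4 m


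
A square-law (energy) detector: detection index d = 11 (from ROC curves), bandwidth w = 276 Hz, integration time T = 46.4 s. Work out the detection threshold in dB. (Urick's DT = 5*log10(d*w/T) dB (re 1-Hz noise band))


DT = 5*log10(d*w/T) = 5*log10(11 * 276 / 46.4) = 5*log10(65.43) = 9.08

9.08 dB


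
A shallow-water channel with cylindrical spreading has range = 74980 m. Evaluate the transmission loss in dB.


48.75 dB


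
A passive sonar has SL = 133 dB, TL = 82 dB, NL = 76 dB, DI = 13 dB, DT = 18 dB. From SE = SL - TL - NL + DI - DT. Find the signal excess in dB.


-30 dB


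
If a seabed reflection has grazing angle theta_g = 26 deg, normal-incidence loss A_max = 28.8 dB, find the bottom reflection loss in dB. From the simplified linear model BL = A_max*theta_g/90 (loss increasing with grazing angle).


BL = A_max * theta_g / 90 = 28.8 * 26 / 90 = 8.32

8.32 dB


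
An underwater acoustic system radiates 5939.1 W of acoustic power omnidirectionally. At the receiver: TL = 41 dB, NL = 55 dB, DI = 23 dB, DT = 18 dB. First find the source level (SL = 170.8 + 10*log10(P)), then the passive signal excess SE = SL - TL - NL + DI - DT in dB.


Step 1: SL = 170.8 + 10*log10(5939.1) = 208.54 dB
Step 2: SE = SL - TL - NL + DI - DT = 208.54 - 41 - 55 + 23 - 18 = 117.54

117.54 dB


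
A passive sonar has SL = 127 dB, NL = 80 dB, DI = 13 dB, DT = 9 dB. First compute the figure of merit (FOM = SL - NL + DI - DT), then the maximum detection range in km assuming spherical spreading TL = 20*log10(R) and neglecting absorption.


Step 1: FOM = SL - NL + DI - DT = 127 - 80 + 13 - 9 = 51 dB
Step 2: at max range FOM = TL = 20*log10(R), so R = 10^(51/20) = 354.81 m = 0.35 km

0.35 km


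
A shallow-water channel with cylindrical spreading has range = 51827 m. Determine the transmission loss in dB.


TL = 10*log10(51827) = 47.15

47.15 dB


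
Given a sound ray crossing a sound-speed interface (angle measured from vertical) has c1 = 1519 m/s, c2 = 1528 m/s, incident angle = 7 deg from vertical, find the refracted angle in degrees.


sin(theta2) = (c2/c1)*sin(theta1) = (1528/1519)*sin(7 deg) = 0.12259
theta2 = arcsin(0.12259) = 7.04

7.04 deg


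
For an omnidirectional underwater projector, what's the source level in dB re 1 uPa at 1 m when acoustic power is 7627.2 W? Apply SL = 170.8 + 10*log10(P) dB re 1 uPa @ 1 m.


SL = 170.8 + 10*log10(7627.2) = 170.8 + 38.82 = 209.62

209.62 dB


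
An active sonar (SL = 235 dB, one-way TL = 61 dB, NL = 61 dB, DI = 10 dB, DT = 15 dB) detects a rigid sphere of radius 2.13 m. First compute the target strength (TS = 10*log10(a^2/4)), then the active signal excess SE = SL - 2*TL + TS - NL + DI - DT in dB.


Step 1: TS = 10*log10(2.13^2/4) = 0.55 dB
Step 2: SE = SL - 2*TL + TS - NL + DI - DT = 235 - 2*61 + (0.55) - 61 + 10 - 15 = 47.55

47.55 dB


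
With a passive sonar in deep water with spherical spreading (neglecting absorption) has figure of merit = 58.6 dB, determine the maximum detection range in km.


At max range FOM = TL, so 20*log10(R) = 58.6
R = 10^(58.6/20) = 851.14 m = 0.85 km

0.85 km


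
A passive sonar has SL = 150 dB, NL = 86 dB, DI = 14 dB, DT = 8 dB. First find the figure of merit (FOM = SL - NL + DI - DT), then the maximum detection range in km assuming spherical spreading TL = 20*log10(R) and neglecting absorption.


Step 1: FOM = SL - NL + DI - DT = 150 - 86 + 14 - 8 = 70 dB
Step 2: at max range FOM = TL = 20*log10(R), so R = 10^(70/20) = 3162.28 m = 3.16 km

3.16 km


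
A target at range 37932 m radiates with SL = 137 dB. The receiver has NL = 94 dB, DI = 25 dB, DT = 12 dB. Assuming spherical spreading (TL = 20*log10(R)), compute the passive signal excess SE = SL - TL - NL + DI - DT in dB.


-35.58 dB


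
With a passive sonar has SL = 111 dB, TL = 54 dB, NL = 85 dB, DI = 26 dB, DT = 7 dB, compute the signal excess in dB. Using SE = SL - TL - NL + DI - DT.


SE = SL - TL - NL + DI - DT = 111 - 54 - 85 + 26 - 7 = -9

-9 dB


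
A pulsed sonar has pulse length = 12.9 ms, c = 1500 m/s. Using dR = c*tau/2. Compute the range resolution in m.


dR = c*tau/2 = 1500 * 12.9e-3 / 2 = 9.675

9.675 m


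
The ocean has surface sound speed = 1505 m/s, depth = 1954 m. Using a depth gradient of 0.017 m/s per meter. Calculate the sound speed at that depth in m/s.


1538.218 m/s


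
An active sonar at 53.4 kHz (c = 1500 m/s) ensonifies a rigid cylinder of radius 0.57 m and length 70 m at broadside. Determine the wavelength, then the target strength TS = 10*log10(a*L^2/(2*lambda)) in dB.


Step 1: lambda = c/f = 1500/53400 = 0.02809 m
Step 2: TS = 10*log10(a*L^2/(2*lambda)) = 10*log10(0.57*70^2/(2*0.02809)) = 46.96

46.96 dB


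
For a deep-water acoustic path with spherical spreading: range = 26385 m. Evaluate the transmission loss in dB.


88.43 dB


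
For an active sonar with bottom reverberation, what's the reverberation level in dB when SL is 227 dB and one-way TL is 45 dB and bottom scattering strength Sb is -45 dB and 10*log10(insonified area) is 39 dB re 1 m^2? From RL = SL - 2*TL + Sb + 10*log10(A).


RL = SL - 2*TL + Sb + 10*log10(A) = 227 - 2*45 + (-45) + 39 = 131

131 dB


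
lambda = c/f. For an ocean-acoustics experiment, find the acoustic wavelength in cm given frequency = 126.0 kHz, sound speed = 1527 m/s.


1.21 cm


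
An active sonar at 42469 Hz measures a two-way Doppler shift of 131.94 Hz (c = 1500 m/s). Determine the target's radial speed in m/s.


From fd = 2*f*v/c, v = c*fd/(2*f) = 1500 * 131.94 / (2*42469) = 2.33

2.33 m/s


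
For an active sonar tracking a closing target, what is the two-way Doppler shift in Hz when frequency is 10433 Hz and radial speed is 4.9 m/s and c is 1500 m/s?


68.16 Hz


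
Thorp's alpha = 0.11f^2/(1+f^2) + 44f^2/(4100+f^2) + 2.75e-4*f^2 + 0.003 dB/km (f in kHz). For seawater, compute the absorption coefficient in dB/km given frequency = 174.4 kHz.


f^2 = 30415.36
alpha = 0.11*30415.36/(1+30415.36) + 44*30415.36/(4100+30415.36) + 2.75e-4*30415.36 + 0.003 = 47.251

47.251 dB/km


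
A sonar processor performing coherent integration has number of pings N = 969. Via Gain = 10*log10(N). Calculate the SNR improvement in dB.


Gain = 10*log10(969) = 29.86

29.86 dB


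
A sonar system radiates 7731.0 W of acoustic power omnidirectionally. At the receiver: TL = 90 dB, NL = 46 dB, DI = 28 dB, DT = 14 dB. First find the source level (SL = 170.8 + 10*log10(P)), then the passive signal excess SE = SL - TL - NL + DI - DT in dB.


Step 1: SL = 170.8 + 10*log10(7731.0) = 209.68 dB
Step 2: SE = SL - TL - NL + DI - DT = 209.68 - 90 - 46 + 28 - 14 = 87.68

87.68 dB


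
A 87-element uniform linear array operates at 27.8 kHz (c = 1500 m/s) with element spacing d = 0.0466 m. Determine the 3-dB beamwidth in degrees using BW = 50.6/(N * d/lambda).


0.67 deg


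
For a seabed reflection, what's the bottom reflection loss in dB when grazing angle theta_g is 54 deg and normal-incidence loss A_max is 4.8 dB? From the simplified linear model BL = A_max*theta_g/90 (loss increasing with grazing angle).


BL = A_max * theta_g / 90 = 4.8 * 54 / 90 = 2.88

2.88 dB


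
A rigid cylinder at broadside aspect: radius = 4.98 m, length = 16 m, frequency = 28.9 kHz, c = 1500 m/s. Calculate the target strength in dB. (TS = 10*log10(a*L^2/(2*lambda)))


lambda = 1500/28900 = 0.0519 m
TS = 10*log10(4.98*16^2/(2*0.0519)) = 40.89

40.89 dB


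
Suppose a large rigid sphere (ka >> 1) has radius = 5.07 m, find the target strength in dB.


TS = 10*log10(5.07^2 / 4) = 10*log10(6.426225) = 8.08

8.08 dB


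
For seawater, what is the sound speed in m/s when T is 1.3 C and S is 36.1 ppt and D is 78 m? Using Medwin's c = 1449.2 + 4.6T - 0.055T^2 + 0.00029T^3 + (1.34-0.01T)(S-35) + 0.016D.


c = 1449.2 + 4.6*1.3 - 0.055*1.3^2 + 0.00029*1.3^3 + (1.34 - 0.01*1.3)*(36.1 - 35) + 0.016*78 = 1457.8

1457.8 m/s


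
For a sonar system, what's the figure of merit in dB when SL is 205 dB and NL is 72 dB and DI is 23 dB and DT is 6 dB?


FOM = SL - NL + DI - DT = 205 - 72 + 23 - 6 = 150

150 dB


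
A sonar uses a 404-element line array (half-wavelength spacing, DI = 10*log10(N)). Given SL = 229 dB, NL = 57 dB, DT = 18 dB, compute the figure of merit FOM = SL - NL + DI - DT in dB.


Step 1: DI = 10*log10(404) = 26.06 dB
Step 2: FOM = SL - NL + DI - DT = 229 - 57 + 26.06 - 18 = 180.06

180.06 dB


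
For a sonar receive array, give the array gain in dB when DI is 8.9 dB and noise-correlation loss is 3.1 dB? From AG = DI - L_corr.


AG = DI - L_corr = 8.9 - 3.1 = 5.8

5.8 dB


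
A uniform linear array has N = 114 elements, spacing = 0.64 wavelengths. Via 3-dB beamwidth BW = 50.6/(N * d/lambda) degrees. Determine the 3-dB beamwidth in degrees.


0.69 deg


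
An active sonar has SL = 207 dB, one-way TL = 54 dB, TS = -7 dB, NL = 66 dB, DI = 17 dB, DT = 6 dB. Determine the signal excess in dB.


37 dB


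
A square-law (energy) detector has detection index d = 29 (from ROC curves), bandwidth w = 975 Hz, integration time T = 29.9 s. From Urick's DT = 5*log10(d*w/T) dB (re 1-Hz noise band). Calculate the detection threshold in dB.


14.88 dB


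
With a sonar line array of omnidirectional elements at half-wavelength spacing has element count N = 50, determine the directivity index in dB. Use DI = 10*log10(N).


DI = 10*log10(50) = 16.99

16.99 dB


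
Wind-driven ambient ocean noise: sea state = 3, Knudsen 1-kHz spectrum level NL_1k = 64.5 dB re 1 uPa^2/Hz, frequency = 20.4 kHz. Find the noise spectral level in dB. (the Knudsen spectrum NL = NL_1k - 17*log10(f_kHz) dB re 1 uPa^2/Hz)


42.24 dB


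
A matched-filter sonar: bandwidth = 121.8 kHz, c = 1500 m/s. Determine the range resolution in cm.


dR = c/(2*BW) = 1500 / (2 * 121.8e3) = 0.0062 m = 0.62 cm

0.62 cm


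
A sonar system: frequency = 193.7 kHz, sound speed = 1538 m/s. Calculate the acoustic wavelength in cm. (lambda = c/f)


lambda = c/f = 1538 / 193700 = 0.0079 m = 0.79 cm

0.79 cm


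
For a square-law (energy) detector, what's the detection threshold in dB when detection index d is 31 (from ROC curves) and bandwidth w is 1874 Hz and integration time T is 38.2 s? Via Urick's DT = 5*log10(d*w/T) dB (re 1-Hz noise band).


DT = 5*log10(d*w/T) = 5*log10(31 * 1874 / 38.2) = 5*log10(1520.79) = 15.91

15.91 dB


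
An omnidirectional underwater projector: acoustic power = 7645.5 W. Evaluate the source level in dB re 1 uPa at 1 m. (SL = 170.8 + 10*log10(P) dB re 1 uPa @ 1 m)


SL = 170.8 + 10*log10(7645.5) = 170.8 + 38.83 = 209.63

209.63 dB


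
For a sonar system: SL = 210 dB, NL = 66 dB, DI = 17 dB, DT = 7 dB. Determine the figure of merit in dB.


FOM = SL - NL + DI - DT = 210 - 66 + 17 - 7 = 154

154 dB


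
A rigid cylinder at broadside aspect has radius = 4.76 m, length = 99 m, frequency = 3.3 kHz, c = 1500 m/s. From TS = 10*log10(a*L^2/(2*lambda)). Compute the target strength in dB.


lambda = 1500/3300 = 0.45455 m
TS = 10*log10(4.76*99^2/(2*0.45455)) = 47.1

47.1 dB


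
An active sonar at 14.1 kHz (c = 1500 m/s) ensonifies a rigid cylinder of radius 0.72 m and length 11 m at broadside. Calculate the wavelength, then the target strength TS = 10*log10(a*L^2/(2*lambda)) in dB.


Step 1: lambda = c/f = 1500/14100 = 0.10638 m
Step 2: TS = 10*log10(a*L^2/(2*lambda)) = 10*log10(0.72*11^2/(2*0.10638)) = 26.12

26.12 dB


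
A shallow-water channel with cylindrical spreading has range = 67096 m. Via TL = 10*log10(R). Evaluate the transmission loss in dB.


TL = 10*log10(67096) = 48.27

48.27 dB


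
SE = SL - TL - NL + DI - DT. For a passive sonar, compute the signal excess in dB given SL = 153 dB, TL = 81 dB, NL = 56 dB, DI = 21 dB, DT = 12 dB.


25 dB


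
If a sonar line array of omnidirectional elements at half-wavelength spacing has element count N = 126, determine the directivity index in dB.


21.0 dB


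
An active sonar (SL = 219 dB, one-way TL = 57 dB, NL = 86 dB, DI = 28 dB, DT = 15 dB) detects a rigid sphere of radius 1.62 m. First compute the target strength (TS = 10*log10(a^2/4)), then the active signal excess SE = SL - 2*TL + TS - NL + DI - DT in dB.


Step 1: TS = 10*log10(1.62^2/4) = -1.83 dB
Step 2: SE = SL - 2*TL + TS - NL + DI - DT = 219 - 2*57 + (-1.83) - 86 + 28 - 15 = 30.17

30.17 dB


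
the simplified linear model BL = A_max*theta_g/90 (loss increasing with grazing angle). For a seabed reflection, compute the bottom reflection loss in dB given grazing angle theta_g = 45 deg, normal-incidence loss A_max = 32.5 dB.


16.25 dB


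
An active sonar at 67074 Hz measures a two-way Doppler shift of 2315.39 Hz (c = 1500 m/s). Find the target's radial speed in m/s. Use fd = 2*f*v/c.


From fd = 2*f*v/c, v = c*fd/(2*f) = 1500 * 2315.39 / (2*67074) = 25.89

25.89 m/s


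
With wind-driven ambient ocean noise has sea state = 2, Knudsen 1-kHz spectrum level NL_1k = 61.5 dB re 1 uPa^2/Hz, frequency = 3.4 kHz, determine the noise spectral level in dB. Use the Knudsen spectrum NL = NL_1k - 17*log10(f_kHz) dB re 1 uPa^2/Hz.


52.46 dB


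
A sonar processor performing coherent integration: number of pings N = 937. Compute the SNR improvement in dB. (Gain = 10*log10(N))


29.72 dB


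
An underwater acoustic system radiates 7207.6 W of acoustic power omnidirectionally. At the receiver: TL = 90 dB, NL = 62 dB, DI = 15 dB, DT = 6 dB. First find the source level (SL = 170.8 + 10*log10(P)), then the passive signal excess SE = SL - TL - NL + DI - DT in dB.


Step 1: SL = 170.8 + 10*log10(7207.6) = 209.38 dB
Step 2: SE = SL - TL - NL + DI - DT = 209.38 - 90 - 62 + 15 - 6 = 66.38

66.38 dB


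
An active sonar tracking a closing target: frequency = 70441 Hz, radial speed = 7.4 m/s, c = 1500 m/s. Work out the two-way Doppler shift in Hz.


fd = 2*f*v/c = 2 * 70441 * 7.4 / 1500 = 695.02

695.02 Hz


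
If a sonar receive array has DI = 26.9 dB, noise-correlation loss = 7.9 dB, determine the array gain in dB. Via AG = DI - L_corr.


AG = DI - L_corr = 26.9 - 7.9 = 19.0

19.0 dB


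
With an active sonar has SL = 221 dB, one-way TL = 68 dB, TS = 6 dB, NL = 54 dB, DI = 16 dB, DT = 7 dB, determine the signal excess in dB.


SE = SL - 2*TL + TS - NL + DI - DT = 221 - 2*68 + (6) - 54 + 16 - 7 = 46

46 dB


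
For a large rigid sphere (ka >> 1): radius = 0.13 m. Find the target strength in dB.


TS = 10*log10(0.13^2 / 4) = 10*log10(0.004225) = -23.74

-23.74 dB


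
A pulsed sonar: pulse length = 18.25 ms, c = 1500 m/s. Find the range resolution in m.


dR = c*tau/2 = 1500 * 18.25e-3 / 2 = 13.6875

13.6875 m


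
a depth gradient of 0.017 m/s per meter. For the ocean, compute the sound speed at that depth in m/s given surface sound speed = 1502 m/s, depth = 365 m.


c = 1502 + 0.017 * 365 = 1508.205

1508.205 m/s


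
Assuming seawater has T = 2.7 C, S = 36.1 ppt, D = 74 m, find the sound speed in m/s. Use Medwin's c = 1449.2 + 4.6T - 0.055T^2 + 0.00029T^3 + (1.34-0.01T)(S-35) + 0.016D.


c = 1449.2 + 4.6*2.7 - 0.055*2.7^2 + 0.00029*2.7^3 + (1.34 - 0.01*2.7)*(36.1 - 35) + 0.016*74 = 1463.85

1463.85 m/s


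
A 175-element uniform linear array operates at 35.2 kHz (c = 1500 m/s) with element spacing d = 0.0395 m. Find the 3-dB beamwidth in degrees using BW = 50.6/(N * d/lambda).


Step 1: lambda = 1500/35200 = 0.04261 m
Step 2: d/lambda = 0.0395/0.04261 = 0.927
Step 3: BW = 50.6/(N * d/lambda) = 50.6/(175 * 0.927) = 0.31

0.31 deg


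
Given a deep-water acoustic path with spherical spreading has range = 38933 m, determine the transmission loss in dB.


TL = 20*log10(38933) = 91.81

91.81 dB


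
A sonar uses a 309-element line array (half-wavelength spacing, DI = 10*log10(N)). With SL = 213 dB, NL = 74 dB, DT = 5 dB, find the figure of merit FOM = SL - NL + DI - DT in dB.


158.9 dB


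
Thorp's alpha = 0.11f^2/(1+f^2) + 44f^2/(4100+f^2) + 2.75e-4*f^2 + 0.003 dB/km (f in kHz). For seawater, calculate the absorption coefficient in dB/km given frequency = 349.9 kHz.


76.356 dB/km


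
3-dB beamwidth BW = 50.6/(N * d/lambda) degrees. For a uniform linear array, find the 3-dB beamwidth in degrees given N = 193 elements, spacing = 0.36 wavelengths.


BW = 50.6 / (193 * 0.36) = 50.6 / 69.48 = 0.73

0.73 deg


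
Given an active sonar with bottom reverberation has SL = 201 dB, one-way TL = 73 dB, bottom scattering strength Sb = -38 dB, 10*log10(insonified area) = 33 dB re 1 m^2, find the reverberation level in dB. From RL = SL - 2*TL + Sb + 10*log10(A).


RL = SL - 2*TL + Sb + 10*log10(A) = 201 - 2*73 + (-38) + 33 = 50

50 dB


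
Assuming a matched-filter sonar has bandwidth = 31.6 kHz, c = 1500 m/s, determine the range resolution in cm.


2.37 cm


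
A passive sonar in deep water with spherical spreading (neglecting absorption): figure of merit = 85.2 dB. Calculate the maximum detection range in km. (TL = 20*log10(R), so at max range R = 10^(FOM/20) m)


At max range FOM = TL, so 20*log10(R) = 85.2
R = 10^(85.2/20) = 18197.01 m = 18.2 km

18.2 km


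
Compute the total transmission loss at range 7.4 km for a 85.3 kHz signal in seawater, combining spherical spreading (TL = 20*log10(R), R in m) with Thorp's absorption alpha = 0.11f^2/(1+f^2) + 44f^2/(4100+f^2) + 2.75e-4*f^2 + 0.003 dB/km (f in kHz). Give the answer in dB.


Step 1 (Thorp): alpha = 0.11*7276.09/(1+7276.09) + 44*7276.09/(4100+7276.09) + 2.75e-4*7276.09 + 0.003 = 30.2561 dB/km
Step 2: TL_spread = 20*log10(7400) = 77.38 dB
Step 3: TL_abs = alpha*R = 30.2561 * 7.4 = 223.9 dB
Step 4: TL_total = 77.38 + 223.9 = 301.28

301.28 dB


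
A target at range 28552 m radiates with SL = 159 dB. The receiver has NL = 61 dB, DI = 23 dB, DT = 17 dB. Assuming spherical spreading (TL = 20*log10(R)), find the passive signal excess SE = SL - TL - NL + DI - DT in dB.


14.89 dB


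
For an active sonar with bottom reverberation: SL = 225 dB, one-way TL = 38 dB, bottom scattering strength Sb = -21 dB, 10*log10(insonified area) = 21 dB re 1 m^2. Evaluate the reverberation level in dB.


RL = SL - 2*TL + Sb + 10*log10(A) = 225 - 2*38 + (-21) + 21 = 149

149 dB


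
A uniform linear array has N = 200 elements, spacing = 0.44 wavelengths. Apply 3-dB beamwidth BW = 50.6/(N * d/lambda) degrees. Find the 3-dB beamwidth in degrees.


0.58 deg


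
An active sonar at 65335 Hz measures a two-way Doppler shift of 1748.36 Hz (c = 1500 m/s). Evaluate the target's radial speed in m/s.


From fd = 2*f*v/c, v = c*fd/(2*f) = 1500 * 1748.36 / (2*65335) = 20.07

20.07 m/s


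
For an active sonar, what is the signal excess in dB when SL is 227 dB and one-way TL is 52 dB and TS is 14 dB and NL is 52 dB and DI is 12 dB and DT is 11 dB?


SE = SL - 2*TL + TS - NL + DI - DT = 227 - 2*52 + (14) - 52 + 12 - 11 = 86

86 dB


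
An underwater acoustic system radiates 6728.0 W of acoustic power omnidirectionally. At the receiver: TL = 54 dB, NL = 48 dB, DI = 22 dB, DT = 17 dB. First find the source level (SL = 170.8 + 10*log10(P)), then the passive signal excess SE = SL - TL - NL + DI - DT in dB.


Step 1: SL = 170.8 + 10*log10(6728.0) = 209.08 dB
Step 2: SE = SL - TL - NL + DI - DT = 209.08 - 54 - 48 + 22 - 17 = 112.08

112.08 dB


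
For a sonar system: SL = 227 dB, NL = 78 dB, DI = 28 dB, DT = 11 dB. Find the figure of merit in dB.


166 dB


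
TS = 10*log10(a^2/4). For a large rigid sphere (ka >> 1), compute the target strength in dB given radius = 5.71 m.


TS = 10*log10(5.71^2 / 4) = 10*log10(8.151025) = 9.11

9.11 dB


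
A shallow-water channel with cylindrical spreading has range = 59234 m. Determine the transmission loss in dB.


TL = 10*log10(59234) = 47.73

47.73 dB


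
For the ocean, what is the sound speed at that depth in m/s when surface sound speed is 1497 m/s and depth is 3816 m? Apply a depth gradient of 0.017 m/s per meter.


c = 1497 + 0.017 * 3816 = 1561.872

1561.872 m/s


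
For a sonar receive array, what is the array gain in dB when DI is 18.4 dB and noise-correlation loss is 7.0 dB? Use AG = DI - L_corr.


AG = DI - L_corr = 18.4 - 7.0 = 11.4

11.4 dB


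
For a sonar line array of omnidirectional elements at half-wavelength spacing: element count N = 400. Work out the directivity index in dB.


26.02 dB


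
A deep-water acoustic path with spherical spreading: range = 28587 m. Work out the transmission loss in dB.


TL = 20*log10(28587) = 89.12

89.12 dB


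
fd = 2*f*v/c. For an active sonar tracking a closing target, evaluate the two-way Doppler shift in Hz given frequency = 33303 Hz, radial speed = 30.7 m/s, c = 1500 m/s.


1363.2 Hz


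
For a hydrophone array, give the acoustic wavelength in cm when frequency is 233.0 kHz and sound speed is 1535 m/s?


lambda = c/f = 1535 / 233000 = 0.0066 m = 0.66 cm

0.66 cm


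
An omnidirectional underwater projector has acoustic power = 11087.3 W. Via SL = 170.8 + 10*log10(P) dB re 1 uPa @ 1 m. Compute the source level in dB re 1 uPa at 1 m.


SL = 170.8 + 10*log10(11087.3) = 170.8 + 40.45 = 211.25

211.25 dB


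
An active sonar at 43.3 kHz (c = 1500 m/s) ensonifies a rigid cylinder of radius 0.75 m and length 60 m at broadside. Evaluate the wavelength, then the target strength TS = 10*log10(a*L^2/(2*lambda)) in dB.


Step 1: lambda = c/f = 1500/43300 = 0.03464 m
Step 2: TS = 10*log10(a*L^2/(2*lambda)) = 10*log10(0.75*60^2/(2*0.03464)) = 45.91

45.91 dB


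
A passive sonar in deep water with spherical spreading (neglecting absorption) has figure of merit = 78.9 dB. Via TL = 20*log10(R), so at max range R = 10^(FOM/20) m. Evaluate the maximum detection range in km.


8.81 km


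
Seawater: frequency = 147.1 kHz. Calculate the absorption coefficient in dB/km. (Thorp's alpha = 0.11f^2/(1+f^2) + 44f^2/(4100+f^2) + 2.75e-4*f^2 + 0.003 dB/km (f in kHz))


f^2 = 21638.41
alpha = 0.11*21638.41/(1+21638.41) + 44*21638.41/(4100+21638.41) + 2.75e-4*21638.41 + 0.003 = 43.055

43.055 dB/km


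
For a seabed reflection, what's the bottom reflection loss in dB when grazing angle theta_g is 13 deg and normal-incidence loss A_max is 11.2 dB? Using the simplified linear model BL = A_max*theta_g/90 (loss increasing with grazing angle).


BL = A_max * theta_g / 90 = 11.2 * 13 / 90 = 1.62

1.62 dB


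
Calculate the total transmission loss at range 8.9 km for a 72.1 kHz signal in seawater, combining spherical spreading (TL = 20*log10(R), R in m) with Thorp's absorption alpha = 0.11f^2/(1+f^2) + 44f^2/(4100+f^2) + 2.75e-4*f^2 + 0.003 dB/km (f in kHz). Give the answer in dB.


311.65 dB


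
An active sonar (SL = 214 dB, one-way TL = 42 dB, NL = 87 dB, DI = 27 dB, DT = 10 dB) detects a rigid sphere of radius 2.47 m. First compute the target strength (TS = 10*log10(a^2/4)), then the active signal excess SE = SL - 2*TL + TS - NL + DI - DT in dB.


Step 1: TS = 10*log10(2.47^2/4) = 1.83 dB
Step 2: SE = SL - 2*TL + TS - NL + DI - DT = 214 - 2*42 + (1.83) - 87 + 27 - 10 = 61.83

61.83 dB


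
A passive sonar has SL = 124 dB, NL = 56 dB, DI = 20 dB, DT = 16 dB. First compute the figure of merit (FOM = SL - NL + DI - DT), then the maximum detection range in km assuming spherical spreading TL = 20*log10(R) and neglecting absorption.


Step 1: FOM = SL - NL + DI - DT = 124 - 56 + 20 - 16 = 72 dB
Step 2: at max range FOM = TL = 20*log10(R), so R = 10^(72/20) = 3981.07 m = 3.98 km

3.98 km


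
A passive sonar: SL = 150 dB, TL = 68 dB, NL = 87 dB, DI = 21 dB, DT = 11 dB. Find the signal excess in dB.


SE = SL - TL - NL + DI - DT = 150 - 68 - 87 + 21 - 11 = 5

5 dB


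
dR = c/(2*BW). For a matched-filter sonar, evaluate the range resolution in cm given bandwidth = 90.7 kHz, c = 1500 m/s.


0.83 cm


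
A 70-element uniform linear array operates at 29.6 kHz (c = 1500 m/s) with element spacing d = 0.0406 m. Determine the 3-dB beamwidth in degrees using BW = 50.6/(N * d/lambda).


Step 1: lambda = 1500/29600 = 0.05068 m
Step 2: d/lambda = 0.0406/0.05068 = 0.8011
Step 3: BW = 50.6/(N * d/lambda) = 50.6/(70 * 0.8011) = 0.9

0.9 deg


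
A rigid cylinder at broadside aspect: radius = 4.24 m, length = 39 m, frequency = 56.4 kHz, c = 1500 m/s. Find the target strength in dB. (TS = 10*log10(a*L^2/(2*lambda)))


lambda = 1500/56400 = 0.0266 m
TS = 10*log10(4.24*39^2/(2*0.0266)) = 50.84

50.84 dB


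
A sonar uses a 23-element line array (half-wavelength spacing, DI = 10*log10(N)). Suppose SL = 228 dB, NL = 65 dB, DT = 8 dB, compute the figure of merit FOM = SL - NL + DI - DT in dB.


Step 1: DI = 10*log10(23) = 13.62 dB
Step 2: FOM = SL - NL + DI - DT = 228 - 65 + 13.62 - 8 = 168.62

168.62 dB


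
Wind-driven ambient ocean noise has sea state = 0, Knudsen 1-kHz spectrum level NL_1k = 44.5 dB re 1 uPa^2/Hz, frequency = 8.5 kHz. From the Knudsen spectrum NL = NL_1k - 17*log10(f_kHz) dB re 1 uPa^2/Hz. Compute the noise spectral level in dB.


28.7 dB


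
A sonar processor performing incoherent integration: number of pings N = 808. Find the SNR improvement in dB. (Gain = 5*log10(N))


14.54 dB


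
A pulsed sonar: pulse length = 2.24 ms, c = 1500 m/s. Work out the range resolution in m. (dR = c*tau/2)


dR = c*tau/2 = 1500 * 2.24e-3 / 2 = 1.68

1.68 m


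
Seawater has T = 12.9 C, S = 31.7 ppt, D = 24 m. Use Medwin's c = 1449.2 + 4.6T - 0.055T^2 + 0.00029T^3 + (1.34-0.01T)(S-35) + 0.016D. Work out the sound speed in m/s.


1496.4 m/s


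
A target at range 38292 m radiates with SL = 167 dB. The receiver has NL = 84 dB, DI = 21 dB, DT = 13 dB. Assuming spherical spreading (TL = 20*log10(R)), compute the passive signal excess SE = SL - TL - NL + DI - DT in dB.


Step 1: TL = 20*log10(38292) = 91.66 dB
Step 2: SE = 167 - 91.66 - 84 + 21 - 13 = -0.66

-0.66 dB


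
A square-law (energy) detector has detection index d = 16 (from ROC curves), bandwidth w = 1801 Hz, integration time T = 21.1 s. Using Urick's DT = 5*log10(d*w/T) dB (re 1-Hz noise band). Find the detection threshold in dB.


DT = 5*log10(d*w/T) = 5*log10(16 * 1801 / 21.1) = 5*log10(1365.69) = 15.68

15.68 dB


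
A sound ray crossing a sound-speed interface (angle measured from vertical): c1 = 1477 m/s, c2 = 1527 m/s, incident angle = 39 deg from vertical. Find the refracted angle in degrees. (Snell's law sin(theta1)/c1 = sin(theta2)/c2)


sin(theta2) = (c2/c1)*sin(theta1) = (1527/1477)*sin(39 deg) = 0.65062
theta2 = arcsin(0.65062) = 40.59

40.59 deg


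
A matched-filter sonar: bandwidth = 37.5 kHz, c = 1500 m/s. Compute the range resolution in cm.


dR = c/(2*BW) = 1500 / (2 * 37.5e3) = 0.02 m = 2.0 cm

2.0 cm


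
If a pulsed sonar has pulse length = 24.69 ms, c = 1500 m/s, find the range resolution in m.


dR = c*tau/2 = 1500 * 24.69e-3 / 2 = 18.5175

18.5175 m


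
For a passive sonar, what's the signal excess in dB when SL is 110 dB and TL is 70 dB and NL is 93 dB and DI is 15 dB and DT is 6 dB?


-44 dB


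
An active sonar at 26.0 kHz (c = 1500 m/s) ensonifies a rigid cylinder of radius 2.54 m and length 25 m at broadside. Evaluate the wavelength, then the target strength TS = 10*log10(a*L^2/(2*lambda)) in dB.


Step 1: lambda = c/f = 1500/26000 = 0.05769 m
Step 2: TS = 10*log10(a*L^2/(2*lambda)) = 10*log10(2.54*25^2/(2*0.05769)) = 41.39

41.39 dB
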